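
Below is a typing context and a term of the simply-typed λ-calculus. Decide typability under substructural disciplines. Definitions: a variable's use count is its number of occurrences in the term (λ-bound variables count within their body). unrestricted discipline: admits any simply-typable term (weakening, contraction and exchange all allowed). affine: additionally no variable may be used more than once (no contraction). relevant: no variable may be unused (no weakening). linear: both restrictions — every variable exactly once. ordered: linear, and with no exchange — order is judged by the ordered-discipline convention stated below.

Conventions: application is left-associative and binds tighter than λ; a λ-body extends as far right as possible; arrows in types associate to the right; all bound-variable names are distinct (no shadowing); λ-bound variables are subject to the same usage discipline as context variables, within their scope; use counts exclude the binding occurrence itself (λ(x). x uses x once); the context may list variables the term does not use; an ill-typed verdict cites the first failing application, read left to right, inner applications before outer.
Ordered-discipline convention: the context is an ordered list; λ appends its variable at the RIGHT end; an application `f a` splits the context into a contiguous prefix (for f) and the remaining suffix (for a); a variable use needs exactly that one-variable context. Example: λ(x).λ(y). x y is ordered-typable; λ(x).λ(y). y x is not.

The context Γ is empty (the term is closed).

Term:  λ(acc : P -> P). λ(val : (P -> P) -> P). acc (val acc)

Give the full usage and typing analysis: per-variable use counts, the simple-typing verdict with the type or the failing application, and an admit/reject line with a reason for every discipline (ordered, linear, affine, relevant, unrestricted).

variable uses: acc (bound) ×2, val (bound) ×1
use order (left to right): acc, val, acc
typing: well-typed — term : (P -> P) -> ((P -> P) -> P) -> P
ordered: ✗ — repeated use of acc ×2
linear: ✗ — repeated use of acc ×2
affine: ✗ — repeated use of acc ×2
relevant: ✓ — at least one use each (acc, val)
unrestricted: ✓ — well-typed at (P -> P) -> ((P -> P) -> P) -> P; no restrictions here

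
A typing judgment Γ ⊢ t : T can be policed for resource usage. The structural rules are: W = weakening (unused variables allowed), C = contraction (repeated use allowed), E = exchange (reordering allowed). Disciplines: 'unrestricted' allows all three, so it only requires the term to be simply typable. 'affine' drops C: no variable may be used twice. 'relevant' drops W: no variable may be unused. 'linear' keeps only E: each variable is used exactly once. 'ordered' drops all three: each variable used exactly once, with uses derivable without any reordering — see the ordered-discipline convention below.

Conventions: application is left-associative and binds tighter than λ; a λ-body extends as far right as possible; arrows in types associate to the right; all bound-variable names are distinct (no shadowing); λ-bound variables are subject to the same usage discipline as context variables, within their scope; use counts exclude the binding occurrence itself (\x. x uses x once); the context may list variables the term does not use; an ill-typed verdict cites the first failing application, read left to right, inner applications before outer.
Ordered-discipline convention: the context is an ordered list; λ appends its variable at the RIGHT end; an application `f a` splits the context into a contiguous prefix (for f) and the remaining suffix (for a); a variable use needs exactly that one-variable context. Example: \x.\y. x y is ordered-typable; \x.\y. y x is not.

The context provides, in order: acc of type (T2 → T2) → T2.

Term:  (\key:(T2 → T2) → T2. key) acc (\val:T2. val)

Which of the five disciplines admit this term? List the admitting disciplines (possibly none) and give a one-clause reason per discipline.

admitted by: ordered, linear, affine, relevant, unrestricted
variable uses: acc ×1; key [bound] ×1; val [bound] ×1
order of uses: key, acc, val
typing: well-typed — term : T2
ordered: ✓ — acc, key, val once each; derivable with no W/C/E
linear: ✓ — single use per variable (acc, key, val)
affine: ✓ — no duplicate uses among acc, key, val
relevant: ✓ — at least one use each (acc, key, val)
unrestricted: ✓ — typability at T2 is all that's needed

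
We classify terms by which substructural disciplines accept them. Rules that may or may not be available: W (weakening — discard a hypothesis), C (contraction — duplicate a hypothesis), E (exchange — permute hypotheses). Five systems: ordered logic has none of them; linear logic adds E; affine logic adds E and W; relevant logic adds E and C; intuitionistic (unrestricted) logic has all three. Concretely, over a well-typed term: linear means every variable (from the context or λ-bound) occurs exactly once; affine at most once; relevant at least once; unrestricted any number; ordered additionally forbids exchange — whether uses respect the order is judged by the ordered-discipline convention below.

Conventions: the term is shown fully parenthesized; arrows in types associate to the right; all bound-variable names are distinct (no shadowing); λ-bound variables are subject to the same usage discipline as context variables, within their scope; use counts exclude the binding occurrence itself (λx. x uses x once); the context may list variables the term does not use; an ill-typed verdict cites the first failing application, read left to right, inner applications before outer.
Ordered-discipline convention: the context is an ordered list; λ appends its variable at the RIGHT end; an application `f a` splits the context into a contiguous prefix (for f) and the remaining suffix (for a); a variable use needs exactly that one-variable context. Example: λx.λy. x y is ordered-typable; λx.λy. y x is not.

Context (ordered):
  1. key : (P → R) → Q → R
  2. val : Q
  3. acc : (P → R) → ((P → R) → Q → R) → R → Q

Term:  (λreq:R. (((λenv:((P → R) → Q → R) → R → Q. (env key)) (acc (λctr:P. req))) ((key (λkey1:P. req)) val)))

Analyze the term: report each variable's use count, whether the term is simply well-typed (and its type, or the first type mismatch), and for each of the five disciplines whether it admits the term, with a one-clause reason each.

use counts: key=2; val=1; acc=1; req (bound)=2; env (bound)=1; ctr (bound)=0; key1 (bound)=0
use order (left to right): env, key, acc, req, key, req, val
typing: well-typed at R → Q
ordered ✗ (key ×2, req ×2 used more than once (contraction); needs weakening: ctr, key1 unused)
linear ✗ (key ×2, req ×2 used more than once (contraction); needs weakening: ctr, key1 unused)
affine ✗ (key ×2, req ×2 used more than once (contraction))
relevant ✗ (needs weakening: ctr, key1 unused)
unrestricted ✓ (typability at R → Q is all that's needed)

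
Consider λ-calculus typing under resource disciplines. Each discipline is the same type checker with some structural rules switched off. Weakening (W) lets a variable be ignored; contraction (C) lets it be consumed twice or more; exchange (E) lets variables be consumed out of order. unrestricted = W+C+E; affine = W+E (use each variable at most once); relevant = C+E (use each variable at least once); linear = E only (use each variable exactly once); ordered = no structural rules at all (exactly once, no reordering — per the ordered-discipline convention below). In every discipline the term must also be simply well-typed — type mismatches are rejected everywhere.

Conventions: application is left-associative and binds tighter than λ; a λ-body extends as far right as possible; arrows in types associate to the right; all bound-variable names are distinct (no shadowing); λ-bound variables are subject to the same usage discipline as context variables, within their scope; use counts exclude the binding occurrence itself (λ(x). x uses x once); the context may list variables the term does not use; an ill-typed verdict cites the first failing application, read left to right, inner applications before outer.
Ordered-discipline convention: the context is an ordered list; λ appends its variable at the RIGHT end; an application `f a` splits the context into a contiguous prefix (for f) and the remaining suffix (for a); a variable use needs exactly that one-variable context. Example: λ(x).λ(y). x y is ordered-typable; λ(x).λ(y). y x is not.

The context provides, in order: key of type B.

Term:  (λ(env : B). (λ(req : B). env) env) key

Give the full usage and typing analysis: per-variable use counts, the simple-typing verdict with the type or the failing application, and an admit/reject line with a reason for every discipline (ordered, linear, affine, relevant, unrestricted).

counts: key: 1, env [bound]: 2, req [bound]: 0
uses in reading order: env, env, key
typing: the term checks, with type B
ordered: ✗, uses contraction: env ×2; needs weakening: req unused
linear: ✗, uses contraction: env ×2; needs weakening: req unused
affine: ✗, uses contraction: env ×2
relevant: ✗, needs weakening: req unused
unrestricted: ✓, well-typed at B; no restrictions here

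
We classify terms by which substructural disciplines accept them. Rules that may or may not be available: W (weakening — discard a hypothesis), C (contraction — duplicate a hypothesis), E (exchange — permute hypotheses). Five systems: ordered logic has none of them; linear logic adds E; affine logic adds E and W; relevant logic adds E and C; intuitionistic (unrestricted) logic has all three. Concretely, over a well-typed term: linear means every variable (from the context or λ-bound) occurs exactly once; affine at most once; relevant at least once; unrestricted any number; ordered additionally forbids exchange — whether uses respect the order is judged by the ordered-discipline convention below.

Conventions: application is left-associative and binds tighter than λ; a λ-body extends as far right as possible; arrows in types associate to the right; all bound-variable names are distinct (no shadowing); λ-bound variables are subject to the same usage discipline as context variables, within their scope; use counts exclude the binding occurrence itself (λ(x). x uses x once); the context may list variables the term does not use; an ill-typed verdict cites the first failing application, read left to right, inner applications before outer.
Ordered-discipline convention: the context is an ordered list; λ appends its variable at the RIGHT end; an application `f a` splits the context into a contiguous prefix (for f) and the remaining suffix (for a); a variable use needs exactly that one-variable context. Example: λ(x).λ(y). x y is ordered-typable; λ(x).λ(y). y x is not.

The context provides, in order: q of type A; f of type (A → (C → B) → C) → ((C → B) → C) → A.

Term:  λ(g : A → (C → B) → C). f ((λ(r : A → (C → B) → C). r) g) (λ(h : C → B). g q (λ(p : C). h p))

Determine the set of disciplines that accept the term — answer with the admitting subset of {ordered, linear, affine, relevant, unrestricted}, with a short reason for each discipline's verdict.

accepted by: relevant, unrestricted
counts: q: 1, f: 1, g (λ-bound): 2, r (λ-bound): 1, h (λ-bound): 1, p (λ-bound): 1
left-to-right use order: f, r, g, g, q, h, p
typing: the term checks, with type (A → (C → B) → C) → A
ordered: ✗ — g ×2 used more than once (contraction)
linear: ✗ — g ×2 used more than once (contraction)
affine: ✗ — g ×2 used more than once (contraction)
relevant: ✓ — q, f, g, r, h, p: all used, weakening unneeded
unrestricted: ✓ — simply typable at (A → (C → B) → C) → A; W, C, E all held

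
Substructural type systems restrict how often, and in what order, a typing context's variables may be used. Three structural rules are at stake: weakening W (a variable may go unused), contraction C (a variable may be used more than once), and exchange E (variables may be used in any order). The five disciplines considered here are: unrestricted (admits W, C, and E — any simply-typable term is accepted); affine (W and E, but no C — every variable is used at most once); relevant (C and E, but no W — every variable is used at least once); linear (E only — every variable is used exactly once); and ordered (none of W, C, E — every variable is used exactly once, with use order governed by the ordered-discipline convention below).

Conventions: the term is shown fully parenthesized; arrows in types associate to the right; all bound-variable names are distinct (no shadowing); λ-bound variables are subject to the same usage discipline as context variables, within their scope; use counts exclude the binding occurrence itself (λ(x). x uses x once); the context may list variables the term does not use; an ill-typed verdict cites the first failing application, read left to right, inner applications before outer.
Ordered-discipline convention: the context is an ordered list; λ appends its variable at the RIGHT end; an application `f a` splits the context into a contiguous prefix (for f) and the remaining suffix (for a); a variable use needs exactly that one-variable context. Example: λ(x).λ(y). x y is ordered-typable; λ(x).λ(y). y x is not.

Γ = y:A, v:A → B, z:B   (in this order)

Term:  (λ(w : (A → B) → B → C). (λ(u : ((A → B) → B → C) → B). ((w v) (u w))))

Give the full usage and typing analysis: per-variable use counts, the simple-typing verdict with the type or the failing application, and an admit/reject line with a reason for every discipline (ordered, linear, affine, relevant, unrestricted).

counts: y ×0, v ×1, z ×0, w (λ-bound) ×2, u (λ-bound) ×1
left-to-right use order: w, v, u, w
typing: well-typed at ((A → B) → B → C) → (((A → B) → B → C) → B) → C
ordered: ✗ — w ×2 used more than once (contraction); unused: y, z — weakening required
linear: ✗ — w ×2 used more than once (contraction); unused: y, z — weakening required
affine: ✗ — w ×2 used more than once (contraction)
relevant: ✗ — unused: y, z — weakening required
unrestricted: ✓ — well-typed at ((A → B) → B → C) → (((A → B) → B → C) → B) → C; no restrictions here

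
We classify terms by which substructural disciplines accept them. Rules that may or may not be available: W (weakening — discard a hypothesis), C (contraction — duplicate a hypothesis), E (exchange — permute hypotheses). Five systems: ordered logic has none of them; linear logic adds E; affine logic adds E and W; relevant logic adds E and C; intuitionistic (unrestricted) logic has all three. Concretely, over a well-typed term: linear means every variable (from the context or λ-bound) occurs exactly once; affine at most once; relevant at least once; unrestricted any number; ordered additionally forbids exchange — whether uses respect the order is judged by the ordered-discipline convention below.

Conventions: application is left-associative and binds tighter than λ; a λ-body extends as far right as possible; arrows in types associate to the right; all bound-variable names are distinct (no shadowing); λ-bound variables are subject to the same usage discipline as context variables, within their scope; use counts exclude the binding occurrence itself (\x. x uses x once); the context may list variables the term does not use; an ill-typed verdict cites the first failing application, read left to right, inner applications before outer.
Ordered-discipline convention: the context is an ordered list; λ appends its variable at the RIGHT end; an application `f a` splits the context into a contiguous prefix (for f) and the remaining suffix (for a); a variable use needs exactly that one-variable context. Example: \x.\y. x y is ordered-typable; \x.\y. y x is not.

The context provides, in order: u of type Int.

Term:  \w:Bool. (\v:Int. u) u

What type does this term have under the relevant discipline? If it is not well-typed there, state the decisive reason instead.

not well-typed under relevant — unused: w, v — weakening required
usage: u ×2, w [bound] ×0, v [bound] ×0
order of uses: u, u
typing: well-typed — term : Bool -> Int
across the five disciplines: ordered ✗ · linear ✗ · affine ✗ · relevant ✗ · unrestricted ✓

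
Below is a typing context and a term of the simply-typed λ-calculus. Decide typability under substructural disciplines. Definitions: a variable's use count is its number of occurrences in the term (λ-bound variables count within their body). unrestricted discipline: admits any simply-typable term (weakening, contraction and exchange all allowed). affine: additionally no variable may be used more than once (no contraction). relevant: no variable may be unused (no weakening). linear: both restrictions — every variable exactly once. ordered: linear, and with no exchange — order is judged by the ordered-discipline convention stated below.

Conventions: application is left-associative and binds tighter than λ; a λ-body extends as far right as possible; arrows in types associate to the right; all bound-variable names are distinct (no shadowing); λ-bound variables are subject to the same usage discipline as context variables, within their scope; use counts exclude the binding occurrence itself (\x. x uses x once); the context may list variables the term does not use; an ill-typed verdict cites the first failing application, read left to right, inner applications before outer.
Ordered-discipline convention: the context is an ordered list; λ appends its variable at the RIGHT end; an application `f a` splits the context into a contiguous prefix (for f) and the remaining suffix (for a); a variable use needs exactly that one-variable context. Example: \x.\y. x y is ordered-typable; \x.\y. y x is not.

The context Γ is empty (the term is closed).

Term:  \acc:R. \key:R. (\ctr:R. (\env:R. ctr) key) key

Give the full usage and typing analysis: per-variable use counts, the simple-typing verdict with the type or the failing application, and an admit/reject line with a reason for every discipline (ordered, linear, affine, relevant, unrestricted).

variable uses: acc (bound)=0, key (bound)=2, ctr (bound)=1, env (bound)=0
order of uses: ctr, key, key
typing: well-typed — term : R → R → R
ordered ✗ (needs contraction — key ×2; unused: acc, env — weakening required)
linear ✗ (needs contraction — key ×2; unused: acc, env — weakening required)
affine ✗ (needs contraction — key ×2)
relevant ✗ (unused: acc, env — weakening required)
unrestricted ✓ (type-checks (R → R → R) and nothing is barred)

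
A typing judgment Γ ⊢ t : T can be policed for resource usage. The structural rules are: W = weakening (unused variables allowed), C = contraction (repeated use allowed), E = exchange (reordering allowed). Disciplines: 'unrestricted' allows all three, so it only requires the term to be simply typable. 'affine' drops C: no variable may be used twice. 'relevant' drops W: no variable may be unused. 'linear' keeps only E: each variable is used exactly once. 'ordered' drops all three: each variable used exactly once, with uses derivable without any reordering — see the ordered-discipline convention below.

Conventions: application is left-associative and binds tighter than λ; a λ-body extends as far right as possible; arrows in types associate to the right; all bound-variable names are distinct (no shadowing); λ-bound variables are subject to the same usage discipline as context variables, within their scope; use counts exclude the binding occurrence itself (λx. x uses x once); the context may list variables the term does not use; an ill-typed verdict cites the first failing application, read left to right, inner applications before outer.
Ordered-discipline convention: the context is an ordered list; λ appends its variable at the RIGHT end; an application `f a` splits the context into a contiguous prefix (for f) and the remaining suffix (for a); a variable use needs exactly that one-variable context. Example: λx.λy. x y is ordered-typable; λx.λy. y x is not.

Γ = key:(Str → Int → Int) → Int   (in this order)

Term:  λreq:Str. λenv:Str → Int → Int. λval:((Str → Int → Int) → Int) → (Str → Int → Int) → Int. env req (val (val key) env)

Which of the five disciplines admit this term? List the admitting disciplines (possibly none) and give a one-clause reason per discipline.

admitted in: relevant, unrestricted
counts: key ×1, req (λ-bound) ×1, env (λ-bound) ×2, val (λ-bound) ×2
left-to-right use order: env, req, val, val, key, env
typing: the term checks, with type Str → (Str → Int → Int) → (((Str → Int → Int) → Int) → (Str → Int → Int) → Int) → Int
ordered: ✗ — needs contraction — env ×2, val ×2
linear: ✗ — needs contraction — env ×2, val ×2
affine: ✗ — needs contraction — env ×2, val ×2
relevant: ✓ — key, req, env, val: all used, weakening unneeded
unrestricted: ✓ — typability at Str → (Str → Int → Int) → (((Str → Int → Int) → Int) → (Str → Int → Int) → Int) → Int is all that's needed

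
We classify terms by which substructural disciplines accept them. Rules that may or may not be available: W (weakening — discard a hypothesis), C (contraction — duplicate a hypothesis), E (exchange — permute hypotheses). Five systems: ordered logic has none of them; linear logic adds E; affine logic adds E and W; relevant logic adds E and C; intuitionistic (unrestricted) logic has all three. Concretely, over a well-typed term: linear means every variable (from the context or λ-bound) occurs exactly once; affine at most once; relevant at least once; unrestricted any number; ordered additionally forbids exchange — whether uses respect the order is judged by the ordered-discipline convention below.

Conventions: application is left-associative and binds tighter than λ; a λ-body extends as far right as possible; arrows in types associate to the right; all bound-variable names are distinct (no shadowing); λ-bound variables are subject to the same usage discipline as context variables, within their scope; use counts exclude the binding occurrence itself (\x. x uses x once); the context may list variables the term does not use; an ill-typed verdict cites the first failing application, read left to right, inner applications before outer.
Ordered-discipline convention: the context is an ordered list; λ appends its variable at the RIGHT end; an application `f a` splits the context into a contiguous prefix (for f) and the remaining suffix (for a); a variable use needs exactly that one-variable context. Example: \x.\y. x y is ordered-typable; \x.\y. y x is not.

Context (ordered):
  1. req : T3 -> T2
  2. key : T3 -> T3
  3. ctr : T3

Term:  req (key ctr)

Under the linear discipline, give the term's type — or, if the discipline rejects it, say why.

term : T2
variable uses: req ×1, key ×1, ctr ×1
uses in reading order: req, key, ctr
typing: well-typed — term : T2
per-discipline verdicts: ordered ✓; linear ✓; affine ✓; relevant ✓; unrestricted ✓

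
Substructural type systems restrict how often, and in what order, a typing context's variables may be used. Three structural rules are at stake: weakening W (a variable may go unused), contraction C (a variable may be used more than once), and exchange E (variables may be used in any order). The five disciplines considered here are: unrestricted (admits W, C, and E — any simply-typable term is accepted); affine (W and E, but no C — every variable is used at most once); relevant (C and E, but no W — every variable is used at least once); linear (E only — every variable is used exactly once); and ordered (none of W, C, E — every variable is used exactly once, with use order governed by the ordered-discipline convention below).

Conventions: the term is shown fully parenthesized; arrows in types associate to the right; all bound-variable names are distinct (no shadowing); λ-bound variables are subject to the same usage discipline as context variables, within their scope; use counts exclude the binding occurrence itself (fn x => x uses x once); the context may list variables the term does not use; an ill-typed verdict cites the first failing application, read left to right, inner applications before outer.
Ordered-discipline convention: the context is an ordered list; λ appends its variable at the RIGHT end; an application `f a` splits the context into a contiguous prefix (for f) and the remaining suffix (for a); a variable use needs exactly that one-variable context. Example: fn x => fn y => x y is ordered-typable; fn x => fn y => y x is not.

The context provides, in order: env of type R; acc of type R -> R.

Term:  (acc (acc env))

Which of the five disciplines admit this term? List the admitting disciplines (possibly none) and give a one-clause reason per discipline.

admitted by: relevant, unrestricted
counts: env=1, acc=2
uses in reading order: acc, acc, env
typing: ✓ — R
ordered: ✗, acc ×2 used more than once (contraction)
linear: ✗, acc ×2 used more than once (contraction)
affine: ✗, acc ×2 used more than once (contraction)
relevant: ✓, at least one use each (env, acc)
unrestricted: ✓, simply typable at R; W, C, E all held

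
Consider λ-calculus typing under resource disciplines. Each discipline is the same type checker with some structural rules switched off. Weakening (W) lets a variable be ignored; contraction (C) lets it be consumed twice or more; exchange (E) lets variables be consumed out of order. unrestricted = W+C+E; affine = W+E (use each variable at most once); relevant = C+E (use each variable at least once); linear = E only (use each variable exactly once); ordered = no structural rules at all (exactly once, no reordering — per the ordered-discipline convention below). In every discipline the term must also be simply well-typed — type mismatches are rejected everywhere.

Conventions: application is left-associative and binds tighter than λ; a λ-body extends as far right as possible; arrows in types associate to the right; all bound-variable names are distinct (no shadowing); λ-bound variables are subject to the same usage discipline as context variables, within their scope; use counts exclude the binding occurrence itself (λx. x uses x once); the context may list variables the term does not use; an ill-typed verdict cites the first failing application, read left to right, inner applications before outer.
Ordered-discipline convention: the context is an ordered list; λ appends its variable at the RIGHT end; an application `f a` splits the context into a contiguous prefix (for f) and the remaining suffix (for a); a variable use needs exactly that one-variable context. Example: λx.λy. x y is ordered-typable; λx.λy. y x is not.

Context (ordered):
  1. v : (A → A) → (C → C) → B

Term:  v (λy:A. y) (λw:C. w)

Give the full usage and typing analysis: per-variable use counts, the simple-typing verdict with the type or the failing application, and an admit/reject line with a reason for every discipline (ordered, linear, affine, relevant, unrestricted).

use counts: v: 1; y (bound): 1; w (bound): 1
order of uses: v, y, w
typing: ✓ — B
ordered ✓ (v, y, w: once each, no exchange needed)
linear ✓ (exactly-once usage across v, y, w)
affine ✓ (at most one use each (v, y, w))
relevant ✓ (v, y, w: all used, weakening unneeded)
unrestricted ✓ (type-checks (B) and nothing is barred)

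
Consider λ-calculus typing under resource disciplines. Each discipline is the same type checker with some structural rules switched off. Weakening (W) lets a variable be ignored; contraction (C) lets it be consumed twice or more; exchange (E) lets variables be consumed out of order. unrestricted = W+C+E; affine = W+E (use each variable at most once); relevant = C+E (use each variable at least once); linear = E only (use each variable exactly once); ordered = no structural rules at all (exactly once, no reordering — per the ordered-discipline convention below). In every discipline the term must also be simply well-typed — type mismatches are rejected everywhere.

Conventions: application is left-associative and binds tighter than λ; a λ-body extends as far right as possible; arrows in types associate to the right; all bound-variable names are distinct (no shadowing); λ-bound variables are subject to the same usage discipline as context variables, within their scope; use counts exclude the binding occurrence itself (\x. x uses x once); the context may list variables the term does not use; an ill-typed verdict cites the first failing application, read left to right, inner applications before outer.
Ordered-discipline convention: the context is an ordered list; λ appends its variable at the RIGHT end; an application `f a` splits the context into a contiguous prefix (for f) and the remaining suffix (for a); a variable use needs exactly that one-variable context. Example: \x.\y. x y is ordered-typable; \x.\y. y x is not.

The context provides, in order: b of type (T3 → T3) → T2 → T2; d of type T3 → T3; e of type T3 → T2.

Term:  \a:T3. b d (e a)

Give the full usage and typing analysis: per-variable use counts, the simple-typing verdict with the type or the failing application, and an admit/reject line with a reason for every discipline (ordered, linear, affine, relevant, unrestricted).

use counts: b: 1; d: 1; e: 1; a [bound]: 1
left-to-right use order: b, d, e, a
typing: well-typed at T3 → T2
ordered ✓ (one use each (b, d, e, a); ordered split holds)
linear ✓ (each of b, d, e, a used exactly once)
affine ✓ (no duplicate uses among b, d, e, a)
relevant ✓ (every one of b, d, e, a appears)
unrestricted ✓ (simply typable at T3 → T2; W, C, E all held)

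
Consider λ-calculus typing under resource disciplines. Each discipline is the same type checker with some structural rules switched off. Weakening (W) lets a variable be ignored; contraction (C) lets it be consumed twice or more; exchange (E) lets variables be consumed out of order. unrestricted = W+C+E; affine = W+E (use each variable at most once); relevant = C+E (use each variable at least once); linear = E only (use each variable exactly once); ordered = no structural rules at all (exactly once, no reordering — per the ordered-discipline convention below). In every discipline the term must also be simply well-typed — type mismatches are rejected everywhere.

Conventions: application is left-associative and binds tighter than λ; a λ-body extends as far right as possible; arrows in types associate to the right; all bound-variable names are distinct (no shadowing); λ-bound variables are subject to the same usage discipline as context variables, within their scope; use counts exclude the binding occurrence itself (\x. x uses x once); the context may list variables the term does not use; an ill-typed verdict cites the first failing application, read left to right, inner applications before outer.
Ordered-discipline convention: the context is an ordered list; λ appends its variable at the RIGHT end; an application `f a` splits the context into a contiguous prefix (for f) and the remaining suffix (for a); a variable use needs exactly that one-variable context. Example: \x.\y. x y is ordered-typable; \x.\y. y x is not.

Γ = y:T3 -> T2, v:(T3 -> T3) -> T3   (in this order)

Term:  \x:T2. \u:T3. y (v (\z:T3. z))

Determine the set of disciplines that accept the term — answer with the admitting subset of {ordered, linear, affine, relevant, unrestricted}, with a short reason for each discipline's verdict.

admitted by: affine, unrestricted
variable uses: y: 1×; v: 1×; x [bound]: 0×; u [bound]: 0×; z [bound]: 1×
uses in reading order: y, v, z
typing: well-typed at T2 -> T3 -> T2
ordered: ✗, x, u never used (weakening)
linear: ✗, x, u never used (weakening)
affine: ✓, at most one use each (y, v, x, u, z)
relevant: ✗, x, u never used (weakening)
unrestricted: ✓, well-typed at T2 -> T3 -> T2; no restrictions here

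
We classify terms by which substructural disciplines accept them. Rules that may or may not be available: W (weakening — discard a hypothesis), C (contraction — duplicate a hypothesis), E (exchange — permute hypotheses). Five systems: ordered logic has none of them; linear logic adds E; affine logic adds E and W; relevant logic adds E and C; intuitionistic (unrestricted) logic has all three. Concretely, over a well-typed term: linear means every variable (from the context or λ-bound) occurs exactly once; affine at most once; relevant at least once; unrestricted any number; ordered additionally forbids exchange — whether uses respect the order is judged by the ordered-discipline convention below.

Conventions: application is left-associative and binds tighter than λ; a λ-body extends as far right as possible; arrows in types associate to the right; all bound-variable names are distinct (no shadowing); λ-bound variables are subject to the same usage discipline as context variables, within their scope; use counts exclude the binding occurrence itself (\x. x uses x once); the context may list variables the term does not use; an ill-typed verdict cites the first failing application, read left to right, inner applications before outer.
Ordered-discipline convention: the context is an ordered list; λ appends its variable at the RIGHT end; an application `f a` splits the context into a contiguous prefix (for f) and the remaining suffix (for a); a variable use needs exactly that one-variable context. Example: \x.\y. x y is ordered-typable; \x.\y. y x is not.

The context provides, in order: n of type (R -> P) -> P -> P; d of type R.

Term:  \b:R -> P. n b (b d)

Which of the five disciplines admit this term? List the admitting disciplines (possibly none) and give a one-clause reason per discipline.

admitted by: relevant, unrestricted
counts: n: 1; d: 1; b [bound]: 2
use order (left to right): n, b, b, d
typing: the term checks, with type (R -> P) -> P
ordered: ✗, needs contraction — b ×2
linear: ✗, needs contraction — b ×2
affine: ✗, needs contraction — b ×2
relevant: ✓, at least one use each (n, d, b)
unrestricted: ✓, well-typed at (R -> P) -> P; no restrictions here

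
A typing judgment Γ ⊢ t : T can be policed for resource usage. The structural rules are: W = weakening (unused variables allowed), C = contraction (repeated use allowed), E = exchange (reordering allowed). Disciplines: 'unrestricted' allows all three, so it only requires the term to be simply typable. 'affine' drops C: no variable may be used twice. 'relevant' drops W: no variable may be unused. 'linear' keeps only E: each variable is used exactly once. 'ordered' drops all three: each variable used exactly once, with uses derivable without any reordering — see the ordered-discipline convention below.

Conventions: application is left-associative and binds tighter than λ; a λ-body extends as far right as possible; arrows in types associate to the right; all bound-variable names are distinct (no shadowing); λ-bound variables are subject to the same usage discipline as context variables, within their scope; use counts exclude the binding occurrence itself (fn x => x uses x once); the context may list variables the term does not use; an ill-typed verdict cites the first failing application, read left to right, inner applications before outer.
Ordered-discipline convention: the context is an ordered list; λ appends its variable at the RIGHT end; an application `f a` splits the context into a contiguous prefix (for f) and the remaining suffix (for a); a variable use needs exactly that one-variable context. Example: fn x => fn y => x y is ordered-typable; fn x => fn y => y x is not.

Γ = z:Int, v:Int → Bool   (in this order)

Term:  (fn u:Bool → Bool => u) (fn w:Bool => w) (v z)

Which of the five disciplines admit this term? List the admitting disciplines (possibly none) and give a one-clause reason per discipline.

admitted in: linear, affine, relevant, unrestricted
variable uses: z: 1×, v: 1×, u (λ-bound): 1×, w (λ-bound): 1×
left-to-right use order: u, w, v, z
typing: well-typed — term : Bool
ordered: ✗, no ordered split (uses run u, w, v, z)
linear: ✓, each of z, v, u, w used exactly once
affine: ✓, at most one use each (z, v, u, w)
relevant: ✓, every one of z, v, u, w appears
unrestricted: ✓, type-checks (Bool) and nothing is barred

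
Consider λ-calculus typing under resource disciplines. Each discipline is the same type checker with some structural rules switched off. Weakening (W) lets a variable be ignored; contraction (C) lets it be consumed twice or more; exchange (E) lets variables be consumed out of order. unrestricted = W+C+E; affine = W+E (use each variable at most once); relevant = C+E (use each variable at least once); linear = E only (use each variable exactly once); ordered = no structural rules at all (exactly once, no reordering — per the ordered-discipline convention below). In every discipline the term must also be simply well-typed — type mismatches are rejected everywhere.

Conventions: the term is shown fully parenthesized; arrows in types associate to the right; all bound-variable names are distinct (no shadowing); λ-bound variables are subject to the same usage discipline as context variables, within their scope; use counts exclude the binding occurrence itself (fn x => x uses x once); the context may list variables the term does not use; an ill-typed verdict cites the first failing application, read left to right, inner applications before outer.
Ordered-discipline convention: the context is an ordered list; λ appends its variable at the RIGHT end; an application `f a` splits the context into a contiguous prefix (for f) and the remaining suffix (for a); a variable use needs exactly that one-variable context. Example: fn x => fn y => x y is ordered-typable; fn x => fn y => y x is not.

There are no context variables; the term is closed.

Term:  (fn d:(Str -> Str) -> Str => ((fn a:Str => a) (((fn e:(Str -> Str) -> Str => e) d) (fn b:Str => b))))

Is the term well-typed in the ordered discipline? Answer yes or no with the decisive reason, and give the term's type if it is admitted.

yes — d, a, e, b: once each, no exchange needed; term : ((Str -> Str) -> Str) -> Str
counts: d (bound)=1; a (bound)=1; e (bound)=1; b (bound)=1
use order (left to right): a, e, d, b
typing: the term checks, with type ((Str -> Str) -> Str) -> Str
across the five disciplines: ordered ✓; linear ✓; affine ✓; relevant ✓; unrestricted ✓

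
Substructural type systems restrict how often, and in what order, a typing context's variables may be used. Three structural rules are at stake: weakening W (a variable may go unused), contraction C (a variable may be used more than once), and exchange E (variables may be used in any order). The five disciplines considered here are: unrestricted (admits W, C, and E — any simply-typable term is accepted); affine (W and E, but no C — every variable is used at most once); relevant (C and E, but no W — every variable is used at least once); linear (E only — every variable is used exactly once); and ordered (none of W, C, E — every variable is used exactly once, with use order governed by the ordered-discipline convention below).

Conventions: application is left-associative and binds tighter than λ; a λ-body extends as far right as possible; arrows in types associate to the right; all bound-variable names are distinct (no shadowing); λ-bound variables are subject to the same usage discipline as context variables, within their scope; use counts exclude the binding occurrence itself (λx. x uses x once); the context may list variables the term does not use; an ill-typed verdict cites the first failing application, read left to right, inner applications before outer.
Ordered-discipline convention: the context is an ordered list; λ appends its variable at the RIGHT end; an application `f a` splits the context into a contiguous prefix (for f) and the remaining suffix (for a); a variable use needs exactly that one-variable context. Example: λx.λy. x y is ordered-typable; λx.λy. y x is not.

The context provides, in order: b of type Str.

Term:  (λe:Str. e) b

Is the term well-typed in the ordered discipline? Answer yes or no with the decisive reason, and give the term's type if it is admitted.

yes — b, e: once each, no exchange needed; term : Str
usage: b: 1×; e (bound): 1×
uses in reading order: e, b
typing: well-typed — term : Str
summary: ordered ✓, linear ✓, affine ✓, relevant ✓, unrestricted ✓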